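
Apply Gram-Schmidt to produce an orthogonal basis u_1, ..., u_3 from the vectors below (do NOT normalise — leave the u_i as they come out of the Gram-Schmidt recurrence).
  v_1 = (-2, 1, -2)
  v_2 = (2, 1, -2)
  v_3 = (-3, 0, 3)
Orthogonal basis:
  u_1 = (-2, 1, -2)
  u_2 = (20/9, 8/9, -16/9)
  u_3 = (0, 6/5, 3/5)

Apply the Gram-Schmidt recurrence
  u_1 = v_1
  u_i = v_i − Σ_{j<i} ((v_i · u_j) / (u_j · u_j)) · u_j.

Step by step this gives:
  u_1 = (-2, 1, -2)
  u_2 = (20/9, 8/9, -16/9)
  u_3 = (0, 6/5, 3/5)

Orthogonality check:
  u_2 · u_1 = 0 (should be 0)
  u_3 · u_1 = 0 (should be 0)
  u_3 · u_2 = 0 (should be 0)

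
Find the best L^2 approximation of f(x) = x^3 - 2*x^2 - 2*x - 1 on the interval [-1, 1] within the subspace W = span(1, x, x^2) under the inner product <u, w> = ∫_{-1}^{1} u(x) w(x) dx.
g(x) = -2*x^2 - 7*x/5 - 1

The best approximation g ∈ W is the orthogonal projection of f onto W. Writing g = a_0 + a_1 x + a_2 x^2, the coefficients solve the normal equations G · a = b where
  G_{ij} = <φ_i, φ_j> and b_i = <f, φ_i>, with φ_0 = 1, φ_1 = x, φ_2 = x^2.
G =
  [2, 0, 2/3]
  [0, 2/3, 0]
  [2/3, 0, 2/5],
b = (-10/3, -14/15, -22/15).
Solving gives a_0 = -1, a_1 = -7/5, a_2 = -2, so
  g(x) = -2*x^2 - 7*x/5 - 1.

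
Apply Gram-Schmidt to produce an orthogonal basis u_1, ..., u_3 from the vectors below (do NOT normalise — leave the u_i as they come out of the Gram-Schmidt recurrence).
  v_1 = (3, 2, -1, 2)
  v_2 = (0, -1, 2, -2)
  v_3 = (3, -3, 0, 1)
Orthogonal basis:
  u_1 = (3, 2, -1, 2)
  u_2 = (4/3, -1/9, 14/9, -10/9)
  u_3 = (135/98, -171/49, -9/14, 54/49)

Apply the Gram-Schmidt recurrence
  u_1 = v_1
  u_i = v_i − Σ_{j<i} ((v_i · u_j) / (u_j · u_j)) · u_j.

Step by step this gives:
  u_1 = (3, 2, -1, 2)
  u_2 = (4/3, -1/9, 14/9, -10/9)
  u_3 = (135/98, -171/49, -9/14, 54/49)

Orthogonality check:
  u_2 · u_1 = 0 (should be 0)
  u_3 · u_1 = 0 (should be 0)
  u_3 · u_2 = 0 (should be 0)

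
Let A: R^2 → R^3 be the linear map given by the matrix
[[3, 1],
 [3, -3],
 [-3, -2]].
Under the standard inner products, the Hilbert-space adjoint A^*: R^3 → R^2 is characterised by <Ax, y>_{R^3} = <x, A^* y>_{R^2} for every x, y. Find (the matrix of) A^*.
A^* = A^T =
[[3, 3, -3],
 [1, -3, -2]]

For real matrices with standard dot products, the defining identity <Ax, y> = <x, A^* y> gives (Ax)^T y = x^T (A^*) y, i.e. x^T A^T y = x^T (A^*) y. Since this holds for all x, y, we must have A^* = A^T. Therefore
A^* =
[[3, 3, -3],
 [1, -3, -2]].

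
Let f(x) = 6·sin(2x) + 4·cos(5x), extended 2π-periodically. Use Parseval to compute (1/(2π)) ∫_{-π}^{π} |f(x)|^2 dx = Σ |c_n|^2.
Σ |c_n|^2 = 26

Expand |f|^2 and use orthogonality of {sin(nx), cos(mx)} on [-π, π]:
  ∫_{-π}^{π} sin(nx)^2 dx = π, ∫ cos(mx)^2 dx = π, and cross terms integrate to 0.
So ∫_{-π}^{π} f(x)^2 dx = 6^2 · π + 4^2 · π = (36 + 16)π.
Divide by 2π: (36 + 16)/2 = 26.
By Parseval, this equals Σ |c_n|^2.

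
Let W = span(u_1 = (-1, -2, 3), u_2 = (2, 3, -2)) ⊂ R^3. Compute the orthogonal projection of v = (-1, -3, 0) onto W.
proj_W(v) = (-11/6, -7/3, 1/6)

Set up U = [u_1 | ... | u_2] ∈ R^(3×2). The projector onto W = col(U) is P = U (U^T U)^(-1) U^T.
Compute U^T U =
  [14, -14]
  [-14, 17],
and U^T v = (7, -11).
Solve U^T U · c = U^T v for the coefficients: c = (-5/6, -4/3). The projection is proj_W(v) = U c.
Check: (v - proj_W(v)) · u_1 = 0  (should be 0).
Check: (v - proj_W(v)) · u_2 = 0  (should be 0).
Result: proj_W(v) = (-11/6, -7/3, 1/6).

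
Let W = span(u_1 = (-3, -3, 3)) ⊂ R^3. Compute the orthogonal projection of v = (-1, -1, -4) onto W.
proj_W(v) = (2/3, 2/3, -2/3)

Set up U = [u_1 | ... | u_1] ∈ R^(3×1). The projector onto W = col(U) is P = U (U^T U)^(-1) U^T.
Compute U^T U =
  [27],
and U^T v = (-6).
Solve U^T U · c = U^T v for the coefficients: c = (-2/9). The projection is proj_W(v) = U c.
Check: (v - proj_W(v)) · u_1 = 0  (should be 0).
Result: proj_W(v) = (2/3, 2/3, -2/3).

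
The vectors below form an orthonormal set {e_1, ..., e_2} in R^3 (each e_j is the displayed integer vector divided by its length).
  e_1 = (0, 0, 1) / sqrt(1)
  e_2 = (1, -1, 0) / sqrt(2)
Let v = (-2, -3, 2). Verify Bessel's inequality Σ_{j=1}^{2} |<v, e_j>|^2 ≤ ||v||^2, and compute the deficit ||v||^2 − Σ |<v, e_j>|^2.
Σ |<v, e_j>|^2 = 9/2; ||v||^2 = 17; deficit = 25/2

Write each e_j = u_j / sqrt(<u_j, u_j>) where u_j is the displayed integer vector. Then <v, e_j> = <v, u_j> / sqrt(<u_j, u_j>), so |<v, e_j>|^2 = <v, u_j>^2 / <u_j, u_j>.
Coefficients: <v, e_1> = 2/sqrt(1), <v, e_2> = 1/sqrt(2).
Square and sum: Σ |<v, e_j>|^2 = 9/2.
Compute ||v||^2 = v·v = 17.
Deficit = 17 − 9/2 = 25/2 ≥ 0, confirming Bessel's inequality. (The deficit equals ||v − Σ <v,e_j> e_j||^2, the squared distance from v to span{e_j}.)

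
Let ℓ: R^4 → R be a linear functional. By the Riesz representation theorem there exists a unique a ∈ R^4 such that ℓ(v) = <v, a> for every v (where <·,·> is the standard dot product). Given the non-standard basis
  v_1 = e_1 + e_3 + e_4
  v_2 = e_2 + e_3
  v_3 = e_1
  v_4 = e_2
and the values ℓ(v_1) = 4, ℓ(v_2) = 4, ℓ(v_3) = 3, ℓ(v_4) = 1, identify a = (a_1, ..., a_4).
a = (3, 1, 3, -2)

Write a = (a_1, ..., a_4) in the standard basis. For each basis vector v_i, ℓ(v_i) = <v_i, a> is a linear equation in the a_j's. Collect the n equations into a matrix system V a = ℓ, where row i of V is v_i (expressed in the standard basis). Since V is invertible (lower-triangular with 1s on the diagonal, up to permutation), solve by back-substitution:
  V =
[[1, 0, 1, 1],
 [0, 1, 1, 0],
 [1, 0, 0, 0],
 [0, 1, 0, 0]]
  V a = (4, 4, 3, 1)
Solving gives a = (3, 1, 3, -2).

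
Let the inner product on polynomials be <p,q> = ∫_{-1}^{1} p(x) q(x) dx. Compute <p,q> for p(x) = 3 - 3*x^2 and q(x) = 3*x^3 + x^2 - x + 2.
<p,q> = 44/5

Expand the product: p(x)·q(x) = -9*x^5 - 3*x^4 + 12*x^3 - 3*x^2 - 3*x + 6.
∫_{-1}^{1} of each monomial x^k gives [2/(k+1) if k even, 0 if k odd]. Integrating term-by-term (or equivalently evaluating the antiderivative F(x) = -3*x^6/2 - 3*x^5/5 + 3*x^4 - x^3 - 3*x^2/2 + 6*x at the endpoints):
  F(1) − F(−1) = 22/5 − (-22/5) = 44/5.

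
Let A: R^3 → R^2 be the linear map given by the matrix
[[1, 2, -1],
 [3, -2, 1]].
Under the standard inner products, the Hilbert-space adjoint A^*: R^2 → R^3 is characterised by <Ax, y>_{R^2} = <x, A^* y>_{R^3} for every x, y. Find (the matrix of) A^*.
A^* = A^T =
[[1, 3],
 [2, -2],
 [-1, 1]]

For real matrices with standard dot products, the defining identity <Ax, y> = <x, A^* y> gives (Ax)^T y = x^T (A^*) y, i.e. x^T A^T y = x^T (A^*) y. Since this holds for all x, y, we must have A^* = A^T. Therefore
A^* =
[[1, 3],
 [2, -2],
 [-1, 1]].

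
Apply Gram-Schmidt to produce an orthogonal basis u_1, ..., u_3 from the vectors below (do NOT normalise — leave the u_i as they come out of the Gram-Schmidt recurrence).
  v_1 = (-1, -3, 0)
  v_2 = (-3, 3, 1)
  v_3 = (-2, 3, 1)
Orthogonal basis:
  u_1 = (-1, -3, 0)
  u_2 = (-18/5, 6/5, 1)
  u_3 = (9/154, -3/154, 18/77)

Apply the Gram-Schmidt recurrence
  u_1 = v_1
  u_i = v_i − Σ_{j<i} ((v_i · u_j) / (u_j · u_j)) · u_j.

Step by step this gives:
  u_1 = (-1, -3, 0)
  u_2 = (-18/5, 6/5, 1)
  u_3 = (9/154, -3/154, 18/77)

Orthogonality check:
  u_2 · u_1 = 0 (should be 0)
  u_3 · u_1 = 0 (should be 0)
  u_3 · u_2 = 0 (should be 0)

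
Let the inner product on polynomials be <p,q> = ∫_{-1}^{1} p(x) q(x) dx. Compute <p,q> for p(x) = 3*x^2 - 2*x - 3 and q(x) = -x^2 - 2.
<p,q> = 44/5

Expand the product: p(x)·q(x) = -3*x^4 + 2*x^3 - 3*x^2 + 4*x + 6.
∫_{-1}^{1} of each monomial x^k gives [2/(k+1) if k even, 0 if k odd]. Integrating term-by-term (or equivalently evaluating the antiderivative F(x) = -3*x^5/5 + x^4/2 - x^3 + 2*x^2 + 6*x at the endpoints):
  F(1) − F(−1) = 69/10 − (-19/10) = 44/5.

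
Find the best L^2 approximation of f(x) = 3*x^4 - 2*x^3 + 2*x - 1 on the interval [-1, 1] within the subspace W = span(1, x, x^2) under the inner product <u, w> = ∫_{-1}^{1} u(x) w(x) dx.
g(x) = 18*x^2/7 + 4*x/5 - 44/35

The best approximation g ∈ W is the orthogonal projection of f onto W. Writing g = a_0 + a_1 x + a_2 x^2, the coefficients solve the normal equations G · a = b where
  G_{ij} = <φ_i, φ_j> and b_i = <f, φ_i>, with φ_0 = 1, φ_1 = x, φ_2 = x^2.
G =
  [2, 0, 2/3]
  [0, 2/3, 0]
  [2/3, 0, 2/5],
b = (-4/5, 8/15, 4/21).
Solving gives a_0 = -44/35, a_1 = 4/5, a_2 = 18/7, so
  g(x) = 18*x^2/7 + 4*x/5 - 44/35.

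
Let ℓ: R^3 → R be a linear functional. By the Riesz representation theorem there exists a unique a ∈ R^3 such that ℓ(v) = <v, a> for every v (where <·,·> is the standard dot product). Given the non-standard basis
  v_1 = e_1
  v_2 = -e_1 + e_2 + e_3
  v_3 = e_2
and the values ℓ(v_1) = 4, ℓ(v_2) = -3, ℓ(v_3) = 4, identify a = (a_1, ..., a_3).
a = (4, 4, -3)

Write a = (a_1, ..., a_3) in the standard basis. For each basis vector v_i, ℓ(v_i) = <v_i, a> is a linear equation in the a_j's. Collect the n equations into a matrix system V a = ℓ, where row i of V is v_i (expressed in the standard basis). Since V is invertible (lower-triangular with 1s on the diagonal, up to permutation), solve by back-substitution:
  V =
[[1, 0, 0],
 [-1, 1, 1],
 [0, 1, 0]]
  V a = (4, -3, 4)
Solving gives a = (4, 4, -3).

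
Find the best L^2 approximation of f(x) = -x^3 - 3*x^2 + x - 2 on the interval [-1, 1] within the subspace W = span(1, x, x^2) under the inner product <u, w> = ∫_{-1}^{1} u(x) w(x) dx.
g(x) = -3*x^2 + 2*x/5 - 2

The best approximation g ∈ W is the orthogonal projection of f onto W. Writing g = a_0 + a_1 x + a_2 x^2, the coefficients solve the normal equations G · a = b where
  G_{ij} = <φ_i, φ_j> and b_i = <f, φ_i>, with φ_0 = 1, φ_1 = x, φ_2 = x^2.
G =
  [2, 0, 2/3]
  [0, 2/3, 0]
  [2/3, 0, 2/5],
b = (-6, 4/15, -38/15).
Solving gives a_0 = -2, a_1 = 2/5, a_2 = -3, so
  g(x) = -3*x^2 + 2*x/5 - 2.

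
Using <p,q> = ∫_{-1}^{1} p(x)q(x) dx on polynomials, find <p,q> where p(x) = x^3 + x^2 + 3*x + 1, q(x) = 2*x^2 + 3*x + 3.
<p,q> = 52/3

Expand the product: p(x)·q(x) = 2*x^5 + 5*x^4 + 12*x^3 + 14*x^2 + 12*x + 3.
∫_{-1}^{1} of each monomial x^k gives [2/(k+1) if k even, 0 if k odd]. Integrating term-by-term (or equivalently evaluating the antiderivative F(x) = x^6/3 + x^5 + 3*x^4 + 14*x^3/3 + 6*x^2 + 3*x at the endpoints):
  F(1) − F(−1) = 18 − (2/3) = 52/3.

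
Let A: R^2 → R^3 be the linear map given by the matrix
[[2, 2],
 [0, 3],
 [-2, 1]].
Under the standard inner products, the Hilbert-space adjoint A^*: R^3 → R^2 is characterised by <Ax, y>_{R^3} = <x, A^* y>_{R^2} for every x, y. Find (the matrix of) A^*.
A^* = A^T =
[[2, 0, -2],
 [2, 3, 1]]

For real matrices with standard dot products, the defining identity <Ax, y> = <x, A^* y> gives (Ax)^T y = x^T (A^*) y, i.e. x^T A^T y = x^T (A^*) y. Since this holds for all x, y, we must have A^* = A^T. Therefore
A^* =
[[2, 0, -2],
 [2, 3, 1]].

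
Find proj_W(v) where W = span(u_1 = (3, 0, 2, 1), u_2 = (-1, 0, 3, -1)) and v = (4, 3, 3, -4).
proj_W(v) = (31/15, 0, 283/75, 19/75)

Set up U = [u_1 | ... | u_2] ∈ R^(4×2). The projector onto W = col(U) is P = U (U^T U)^(-1) U^T.
Compute U^T U =
  [14, 2]
  [2, 11],
and U^T v = (14, 9).
Solve U^T U · c = U^T v for the coefficients: c = (68/75, 49/75). The projection is proj_W(v) = U c.
Check: (v - proj_W(v)) · u_1 = 0  (should be 0).
Check: (v - proj_W(v)) · u_2 = 0  (should be 0).
Result: proj_W(v) = (31/15, 0, 283/75, 19/75).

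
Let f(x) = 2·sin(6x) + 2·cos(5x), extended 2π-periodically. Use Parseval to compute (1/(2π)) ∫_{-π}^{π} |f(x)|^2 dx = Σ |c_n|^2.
Σ |c_n|^2 = 4

Expand |f|^2 and use orthogonality of {sin(nx), cos(mx)} on [-π, π]:
  ∫_{-π}^{π} sin(nx)^2 dx = π, ∫ cos(mx)^2 dx = π, and cross terms integrate to 0.
So ∫_{-π}^{π} f(x)^2 dx = 2^2 · π + 2^2 · π = (4 + 4)π.
Divide by 2π: (4 + 4)/2 = 4.
By Parseval, this equals Σ |c_n|^2.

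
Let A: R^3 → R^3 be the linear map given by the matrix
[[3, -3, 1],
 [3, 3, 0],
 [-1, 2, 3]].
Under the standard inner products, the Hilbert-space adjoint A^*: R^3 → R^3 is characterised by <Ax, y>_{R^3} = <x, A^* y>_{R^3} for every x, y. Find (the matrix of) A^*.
A^* = A^T =
[[3, 3, -1],
 [-3, 3, 2],
 [1, 0, 3]]

For real matrices with standard dot products, the defining identity <Ax, y> = <x, A^* y> gives (Ax)^T y = x^T (A^*) y, i.e. x^T A^T y = x^T (A^*) y. Since this holds for all x, y, we must have A^* = A^T. Therefore
A^* =
[[3, 3, -1],
 [-3, 3, 2],
 [1, 0, 3]].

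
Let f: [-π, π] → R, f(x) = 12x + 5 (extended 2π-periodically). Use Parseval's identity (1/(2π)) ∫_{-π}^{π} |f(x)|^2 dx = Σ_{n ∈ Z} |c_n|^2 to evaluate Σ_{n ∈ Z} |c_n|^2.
Σ |c_n|^2 = 48π^2 + 25

Expand and integrate term by term over [-π, π]:
  ∫ (12x)^2 dx = 144·(2π^3/3); ∫ 2·12·(5)·x dx = 0 (odd integrand); ∫ 5^2 dx = 25·2π.
So (1/(2π)) ∫_{-π}^{π} (12x + 5)^2 dx = 144π^2/3 + 25 = 48π^2 + 25.
Parseval ⇒ Σ |c_n|^2 = 48π^2 + 25.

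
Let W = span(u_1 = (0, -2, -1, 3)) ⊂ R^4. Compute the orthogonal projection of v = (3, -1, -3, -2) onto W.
proj_W(v) = (0, 1/7, 1/14, -3/14)

Set up U = [u_1 | ... | u_1] ∈ R^(4×1). The projector onto W = col(U) is P = U (U^T U)^(-1) U^T.
Compute U^T U =
  [14],
and U^T v = (-1).
Solve U^T U · c = U^T v for the coefficients: c = (-1/14). The projection is proj_W(v) = U c.
Check: (v - proj_W(v)) · u_1 = 0  (should be 0).
Result: proj_W(v) = (0, 1/7, 1/14, -3/14).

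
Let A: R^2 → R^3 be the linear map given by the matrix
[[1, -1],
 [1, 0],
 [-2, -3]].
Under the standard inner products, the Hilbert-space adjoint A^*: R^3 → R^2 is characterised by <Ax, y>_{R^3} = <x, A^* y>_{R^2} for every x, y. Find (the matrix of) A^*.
A^* = A^T =
[[1, 1, -2],
 [-1, 0, -3]]

For real matrices with standard dot products, the defining identity <Ax, y> = <x, A^* y> gives (Ax)^T y = x^T (A^*) y, i.e. x^T A^T y = x^T (A^*) y. Since this holds for all x, y, we must have A^* = A^T. Therefore
A^* =
[[1, 1, -2],
 [-1, 0, -3]].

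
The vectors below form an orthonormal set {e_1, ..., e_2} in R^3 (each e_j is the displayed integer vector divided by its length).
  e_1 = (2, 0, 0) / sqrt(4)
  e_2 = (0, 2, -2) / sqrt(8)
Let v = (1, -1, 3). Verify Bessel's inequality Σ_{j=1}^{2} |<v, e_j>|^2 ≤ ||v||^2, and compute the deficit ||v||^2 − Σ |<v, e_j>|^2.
Σ |<v, e_j>|^2 = 9; ||v||^2 = 11; deficit = 2

Write each e_j = u_j / sqrt(<u_j, u_j>) where u_j is the displayed integer vector. Then <v, e_j> = <v, u_j> / sqrt(<u_j, u_j>), so |<v, e_j>|^2 = <v, u_j>^2 / <u_j, u_j>.
Coefficients: <v, e_1> = 2/sqrt(4), <v, e_2> = -8/sqrt(8).
Square and sum: Σ |<v, e_j>|^2 = 9.
Compute ||v||^2 = v·v = 11.
Deficit = 11 − 9 = 2 ≥ 0, confirming Bessel's inequality. (The deficit equals ||v − Σ <v,e_j> e_j||^2, the squared distance from v to span{e_j}.)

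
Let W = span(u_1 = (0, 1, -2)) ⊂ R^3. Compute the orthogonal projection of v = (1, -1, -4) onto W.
proj_W(v) = (0, 7/5, -14/5)

Set up U = [u_1 | ... | u_1] ∈ R^(3×1). The projector onto W = col(U) is P = U (U^T U)^(-1) U^T.
Compute U^T U =
  [5],
and U^T v = (7).
Solve U^T U · c = U^T v for the coefficients: c = (7/5). The projection is proj_W(v) = U c.
Check: (v - proj_W(v)) · u_1 = 0  (should be 0).
Result: proj_W(v) = (0, 7/5, -14/5).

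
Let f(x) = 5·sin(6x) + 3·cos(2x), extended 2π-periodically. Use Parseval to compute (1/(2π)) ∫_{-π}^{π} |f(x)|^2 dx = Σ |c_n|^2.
Σ |c_n|^2 = 17

Expand |f|^2 and use orthogonality of {sin(nx), cos(mx)} on [-π, π]:
  ∫_{-π}^{π} sin(nx)^2 dx = π, ∫ cos(mx)^2 dx = π, and cross terms integrate to 0.
So ∫_{-π}^{π} f(x)^2 dx = 5^2 · π + 3^2 · π = (25 + 9)π.
Divide by 2π: (25 + 9)/2 = 17.
By Parseval, this equals Σ |c_n|^2.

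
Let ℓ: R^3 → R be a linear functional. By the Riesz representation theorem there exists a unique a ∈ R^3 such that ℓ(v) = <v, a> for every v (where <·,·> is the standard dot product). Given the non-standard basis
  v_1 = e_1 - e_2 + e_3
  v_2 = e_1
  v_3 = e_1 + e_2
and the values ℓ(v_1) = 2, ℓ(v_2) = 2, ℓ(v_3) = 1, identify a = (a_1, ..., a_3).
a = (2, -1, -1)

Write a = (a_1, ..., a_3) in the standard basis. For each basis vector v_i, ℓ(v_i) = <v_i, a> is a linear equation in the a_j's. Collect the n equations into a matrix system V a = ℓ, where row i of V is v_i (expressed in the standard basis). Since V is invertible (lower-triangular with 1s on the diagonal, up to permutation), solve by back-substitution:
  V =
[[1, -1, 1],
 [1, 0, 0],
 [1, 1, 0]]
  V a = (2, 2, 1)
Solving gives a = (2, -1, -1).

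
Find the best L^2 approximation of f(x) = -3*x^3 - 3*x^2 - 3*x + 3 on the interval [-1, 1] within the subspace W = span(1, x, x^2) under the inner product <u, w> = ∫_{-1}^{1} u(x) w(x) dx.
g(x) = -3*x^2 - 24*x/5 + 3

The best approximation g ∈ W is the orthogonal projection of f onto W. Writing g = a_0 + a_1 x + a_2 x^2, the coefficients solve the normal equations G · a = b where
  G_{ij} = <φ_i, φ_j> and b_i = <f, φ_i>, with φ_0 = 1, φ_1 = x, φ_2 = x^2.
G =
  [2, 0, 2/3]
  [0, 2/3, 0]
  [2/3, 0, 2/5],
b = (4, -16/5, 4/5).
Solving gives a_0 = 3, a_1 = -24/5, a_2 = -3, so
  g(x) = -3*x^2 - 24*x/5 + 3.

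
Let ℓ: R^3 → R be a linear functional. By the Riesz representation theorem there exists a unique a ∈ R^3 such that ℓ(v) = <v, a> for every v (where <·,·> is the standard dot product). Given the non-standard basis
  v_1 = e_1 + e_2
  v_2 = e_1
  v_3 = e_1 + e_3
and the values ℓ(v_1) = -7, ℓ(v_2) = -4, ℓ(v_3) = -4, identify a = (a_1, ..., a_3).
a = (-4, -3, 0)

Write a = (a_1, ..., a_3) in the standard basis. For each basis vector v_i, ℓ(v_i) = <v_i, a> is a linear equation in the a_j's. Collect the n equations into a matrix system V a = ℓ, where row i of V is v_i (expressed in the standard basis). Since V is invertible (lower-triangular with 1s on the diagonal, up to permutation), solve by back-substitution:
  V =
[[1, 1, 0],
 [1, 0, 0],
 [1, 0, 1]]
  V a = (-7, -4, -4)
Solving gives a = (-4, -3, 0).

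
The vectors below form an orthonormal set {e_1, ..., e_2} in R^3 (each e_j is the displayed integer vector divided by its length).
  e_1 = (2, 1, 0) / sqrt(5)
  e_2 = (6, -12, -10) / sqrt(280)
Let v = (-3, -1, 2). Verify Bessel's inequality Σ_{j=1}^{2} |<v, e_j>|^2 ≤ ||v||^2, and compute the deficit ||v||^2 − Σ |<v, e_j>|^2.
Σ |<v, e_j>|^2 = 171/14; ||v||^2 = 14; deficit = 25/14

Write each e_j = u_j / sqrt(<u_j, u_j>) where u_j is the displayed integer vector. Then <v, e_j> = <v, u_j> / sqrt(<u_j, u_j>), so |<v, e_j>|^2 = <v, u_j>^2 / <u_j, u_j>.
Coefficients: <v, e_1> = -7/sqrt(5), <v, e_2> = -26/sqrt(280).
Square and sum: Σ |<v, e_j>|^2 = 171/14.
Compute ||v||^2 = v·v = 14.
Deficit = 14 − 171/14 = 25/14 ≥ 0, confirming Bessel's inequality. (The deficit equals ||v − Σ <v,e_j> e_j||^2, the squared distance from v to span{e_j}.)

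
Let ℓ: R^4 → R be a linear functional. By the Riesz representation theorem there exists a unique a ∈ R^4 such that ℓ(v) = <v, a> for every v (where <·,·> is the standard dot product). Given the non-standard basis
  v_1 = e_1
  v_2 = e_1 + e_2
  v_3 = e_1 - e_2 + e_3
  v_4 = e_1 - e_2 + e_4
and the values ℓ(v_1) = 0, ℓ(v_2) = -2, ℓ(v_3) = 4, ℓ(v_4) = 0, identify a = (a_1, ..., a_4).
a = (0, -2, 2, -2)

Write a = (a_1, ..., a_4) in the standard basis. For each basis vector v_i, ℓ(v_i) = <v_i, a> is a linear equation in the a_j's. Collect the n equations into a matrix system V a = ℓ, where row i of V is v_i (expressed in the standard basis). Since V is invertible (lower-triangular with 1s on the diagonal, up to permutation), solve by back-substitution:
  V =
[[1, 0, 0, 0],
 [1, 1, 0, 0],
 [1, -1, 1, 0],
 [1, -1, 0, 1]]
  V a = (0, -2, 4, 0)
Solving gives a = (0, -2, 2, -2).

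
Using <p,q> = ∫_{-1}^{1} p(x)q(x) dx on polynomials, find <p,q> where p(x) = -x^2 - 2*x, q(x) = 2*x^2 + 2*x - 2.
<p,q> = -32/15

Expand the product: p(x)·q(x) = -2*x^4 - 6*x^3 - 2*x^2 + 4*x.
∫_{-1}^{1} of each monomial x^k gives [2/(k+1) if k even, 0 if k odd]. Integrating term-by-term (or equivalently evaluating the antiderivative F(x) = -2*x^5/5 - 3*x^4/2 - 2*x^3/3 + 2*x^2 at the endpoints):
  F(1) − F(−1) = -17/30 − (47/30) = -32/15.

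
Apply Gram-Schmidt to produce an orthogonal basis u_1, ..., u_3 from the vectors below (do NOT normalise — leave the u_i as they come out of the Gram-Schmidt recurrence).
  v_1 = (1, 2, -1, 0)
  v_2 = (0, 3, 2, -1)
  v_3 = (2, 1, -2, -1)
Orthogonal basis:
  u_1 = (1, 2, -1, 0)
  u_2 = (-2/3, 5/3, 8/3, -1)
  u_3 = (13/17, -7/17, -1/17, -23/17)

Apply the Gram-Schmidt recurrence
  u_1 = v_1
  u_i = v_i − Σ_{j<i} ((v_i · u_j) / (u_j · u_j)) · u_j.

Step by step this gives:
  u_1 = (1, 2, -1, 0)
  u_2 = (-2/3, 5/3, 8/3, -1)
  u_3 = (13/17, -7/17, -1/17, -23/17)

Orthogonality check:
  u_2 · u_1 = 0 (should be 0)
  u_3 · u_1 = 0 (should be 0)
  u_3 · u_2 = 0 (should be 0)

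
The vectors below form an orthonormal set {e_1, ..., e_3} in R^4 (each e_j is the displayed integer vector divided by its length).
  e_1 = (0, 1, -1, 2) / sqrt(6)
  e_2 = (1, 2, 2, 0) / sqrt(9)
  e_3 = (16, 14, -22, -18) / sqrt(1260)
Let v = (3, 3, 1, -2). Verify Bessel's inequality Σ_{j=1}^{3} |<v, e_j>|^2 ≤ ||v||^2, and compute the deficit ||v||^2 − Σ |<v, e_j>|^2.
Σ |<v, e_j>|^2 = 2383/105; ||v||^2 = 23; deficit = 32/105

Write each e_j = u_j / sqrt(<u_j, u_j>) where u_j is the displayed integer vector. Then <v, e_j> = <v, u_j> / sqrt(<u_j, u_j>), so |<v, e_j>|^2 = <v, u_j>^2 / <u_j, u_j>.
Coefficients: <v, e_1> = -2/sqrt(6), <v, e_2> = 11/sqrt(9), <v, e_3> = 104/sqrt(1260).
Square and sum: Σ |<v, e_j>|^2 = 2383/105.
Compute ||v||^2 = v·v = 23.
Deficit = 23 − 2383/105 = 32/105 ≥ 0, confirming Bessel's inequality. (The deficit equals ||v − Σ <v,e_j> e_j||^2, the squared distance from v to span{e_j}.)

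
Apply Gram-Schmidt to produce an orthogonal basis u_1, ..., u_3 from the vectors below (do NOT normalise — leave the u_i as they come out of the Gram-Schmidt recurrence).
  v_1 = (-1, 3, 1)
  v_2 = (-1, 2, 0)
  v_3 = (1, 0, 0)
Orthogonal basis:
  u_1 = (-1, 3, 1)
  u_2 = (-4/11, 1/11, -7/11)
  u_3 = (2/3, 1/3, -1/3)

Apply the Gram-Schmidt recurrence
  u_1 = v_1
  u_i = v_i − Σ_{j<i} ((v_i · u_j) / (u_j · u_j)) · u_j.

Step by step this gives:
  u_1 = (-1, 3, 1)
  u_2 = (-4/11, 1/11, -7/11)
  u_3 = (2/3, 1/3, -1/3)

Orthogonality check:
  u_2 · u_1 = 0 (should be 0)
  u_3 · u_1 = 0 (should be 0)
  u_3 · u_2 = 0 (should be 0)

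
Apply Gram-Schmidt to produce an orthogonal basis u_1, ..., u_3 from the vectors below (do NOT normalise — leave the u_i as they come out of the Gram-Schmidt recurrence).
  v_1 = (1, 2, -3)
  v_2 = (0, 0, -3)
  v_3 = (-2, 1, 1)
Orthogonal basis:
  u_1 = (1, 2, -3)
  u_2 = (-9/14, -9/7, -15/14)
  u_3 = (-2, 1, 0)

Apply the Gram-Schmidt recurrence
  u_1 = v_1
  u_i = v_i − Σ_{j<i} ((v_i · u_j) / (u_j · u_j)) · u_j.

Step by step this gives:
  u_1 = (1, 2, -3)
  u_2 = (-9/14, -9/7, -15/14)
  u_3 = (-2, 1, 0)

Orthogonality check:
  u_2 · u_1 = 0 (should be 0)
  u_3 · u_1 = 0 (should be 0)
  u_3 · u_2 = 0 (should be 0)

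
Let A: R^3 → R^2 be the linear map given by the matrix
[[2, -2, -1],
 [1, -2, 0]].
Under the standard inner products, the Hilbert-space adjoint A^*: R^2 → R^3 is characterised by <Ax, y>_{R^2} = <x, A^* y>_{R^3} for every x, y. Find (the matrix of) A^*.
A^* = A^T =
[[2, 1],
 [-2, -2],
 [-1, 0]]

For real matrices with standard dot products, the defining identity <Ax, y> = <x, A^* y> gives (Ax)^T y = x^T (A^*) y, i.e. x^T A^T y = x^T (A^*) y. Since this holds for all x, y, we must have A^* = A^T. Therefore
A^* =
[[2, 1],
 [-2, -2],
 [-1, 0]].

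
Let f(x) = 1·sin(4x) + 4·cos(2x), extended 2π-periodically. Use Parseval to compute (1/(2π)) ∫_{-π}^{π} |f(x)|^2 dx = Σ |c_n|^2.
Σ |c_n|^2 = 17/2

Expand |f|^2 and use orthogonality of {sin(nx), cos(mx)} on [-π, π]:
  ∫_{-π}^{π} sin(nx)^2 dx = π, ∫ cos(mx)^2 dx = π, and cross terms integrate to 0.
So ∫_{-π}^{π} f(x)^2 dx = 1^2 · π + 4^2 · π = (1 + 16)π.
Divide by 2π: (1 + 16)/2 = 17/2.
By Parseval, this equals Σ |c_n|^2.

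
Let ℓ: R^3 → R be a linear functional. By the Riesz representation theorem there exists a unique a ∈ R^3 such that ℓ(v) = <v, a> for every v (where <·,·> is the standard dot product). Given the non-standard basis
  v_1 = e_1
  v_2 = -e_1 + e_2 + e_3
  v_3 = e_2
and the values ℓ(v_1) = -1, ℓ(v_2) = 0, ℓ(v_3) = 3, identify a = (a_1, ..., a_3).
a = (-1, 3, -4)

Write a = (a_1, ..., a_3) in the standard basis. For each basis vector v_i, ℓ(v_i) = <v_i, a> is a linear equation in the a_j's. Collect the n equations into a matrix system V a = ℓ, where row i of V is v_i (expressed in the standard basis). Since V is invertible (lower-triangular with 1s on the diagonal, up to permutation), solve by back-substitution:
  V =
[[1, 0, 0],
 [-1, 1, 1],
 [0, 1, 0]]
  V a = (-1, 0, 3)
Solving gives a = (-1, 3, -4).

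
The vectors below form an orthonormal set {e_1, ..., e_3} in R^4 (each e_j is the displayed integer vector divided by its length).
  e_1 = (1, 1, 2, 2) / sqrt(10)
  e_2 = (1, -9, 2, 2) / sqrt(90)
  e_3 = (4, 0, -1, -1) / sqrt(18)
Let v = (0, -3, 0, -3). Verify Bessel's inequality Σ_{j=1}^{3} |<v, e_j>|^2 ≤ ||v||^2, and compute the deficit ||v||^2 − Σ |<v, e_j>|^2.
Σ |<v, e_j>|^2 = 27/2; ||v||^2 = 18; deficit = 9/2

Write each e_j = u_j / sqrt(<u_j, u_j>) where u_j is the displayed integer vector. Then <v, e_j> = <v, u_j> / sqrt(<u_j, u_j>), so |<v, e_j>|^2 = <v, u_j>^2 / <u_j, u_j>.
Coefficients: <v, e_1> = -9/sqrt(10), <v, e_2> = 21/sqrt(90), <v, e_3> = 3/sqrt(18).
Square and sum: Σ |<v, e_j>|^2 = 27/2.
Compute ||v||^2 = v·v = 18.
Deficit = 18 − 27/2 = 9/2 ≥ 0, confirming Bessel's inequality. (The deficit equals ||v − Σ <v,e_j> e_j||^2, the squared distance from v to span{e_j}.)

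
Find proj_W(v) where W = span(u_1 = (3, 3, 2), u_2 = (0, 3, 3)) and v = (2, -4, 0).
proj_W(v) = (24/19, -34/19, -42/19)

Set up U = [u_1 | ... | u_2] ∈ R^(3×2). The projector onto W = col(U) is P = U (U^T U)^(-1) U^T.
Compute U^T U =
  [22, 15]
  [15, 18],
and U^T v = (-6, -12).
Solve U^T U · c = U^T v for the coefficients: c = (8/19, -58/57). The projection is proj_W(v) = U c.
Check: (v - proj_W(v)) · u_1 = 0  (should be 0).
Check: (v - proj_W(v)) · u_2 = 0  (should be 0).
Result: proj_W(v) = (24/19, -34/19, -42/19).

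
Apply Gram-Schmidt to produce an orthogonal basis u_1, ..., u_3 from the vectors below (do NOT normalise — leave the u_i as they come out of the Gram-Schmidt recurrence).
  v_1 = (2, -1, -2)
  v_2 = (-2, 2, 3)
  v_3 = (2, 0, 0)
Orthogonal basis:
  u_1 = (2, -1, -2)
  u_2 = (2/3, 2/3, 1/3)
  u_3 = (2/9, -4/9, 4/9)

Apply the Gram-Schmidt recurrence
  u_1 = v_1
  u_i = v_i − Σ_{j<i} ((v_i · u_j) / (u_j · u_j)) · u_j.

Step by step this gives:
  u_1 = (2, -1, -2)
  u_2 = (2/3, 2/3, 1/3)
  u_3 = (2/9, -4/9, 4/9)

Orthogonality check:
  u_2 · u_1 = 0 (should be 0)
  u_3 · u_1 = 0 (should be 0)
  u_3 · u_2 = 0 (should be 0)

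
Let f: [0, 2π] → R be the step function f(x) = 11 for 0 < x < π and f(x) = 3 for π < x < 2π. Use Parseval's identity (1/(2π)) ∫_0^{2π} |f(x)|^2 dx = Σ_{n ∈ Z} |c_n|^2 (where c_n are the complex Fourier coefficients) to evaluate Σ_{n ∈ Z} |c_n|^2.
Σ |c_n|^2 = 65

Parseval equates the L^2 energy of f (normalised by 1/(2π)) with the ℓ^2 sum of its Fourier coefficients: (1/(2π)) ∫_0^{2π} |f|^2 = Σ |c_n|^2.
Compute the left side: (1/(2π)) [∫_0^π 11^2 dx + ∫_π^{2π} 3^2 dx] = (1/(2π)) · (121π + 9π) = (121 + 9)/2 = 65.
So Σ_{n ∈ Z} |c_n|^2 = 65.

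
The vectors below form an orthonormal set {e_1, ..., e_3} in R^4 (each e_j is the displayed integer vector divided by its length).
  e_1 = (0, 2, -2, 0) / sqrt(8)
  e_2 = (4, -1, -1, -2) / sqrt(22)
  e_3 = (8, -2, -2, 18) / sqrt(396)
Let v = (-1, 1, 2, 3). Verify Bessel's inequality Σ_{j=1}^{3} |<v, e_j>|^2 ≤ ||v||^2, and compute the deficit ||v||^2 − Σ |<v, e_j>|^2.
Σ |<v, e_j>|^2 = 110/9; ||v||^2 = 15; deficit = 25/9

Write each e_j = u_j / sqrt(<u_j, u_j>) where u_j is the displayed integer vector. Then <v, e_j> = <v, u_j> / sqrt(<u_j, u_j>), so |<v, e_j>|^2 = <v, u_j>^2 / <u_j, u_j>.
Coefficients: <v, e_1> = -2/sqrt(8), <v, e_2> = -13/sqrt(22), <v, e_3> = 40/sqrt(396).
Square and sum: Σ |<v, e_j>|^2 = 110/9.
Compute ||v||^2 = v·v = 15.
Deficit = 15 − 110/9 = 25/9 ≥ 0, confirming Bessel's inequality. (The deficit equals ||v − Σ <v,e_j> e_j||^2, the squared distance from v to span{e_j}.)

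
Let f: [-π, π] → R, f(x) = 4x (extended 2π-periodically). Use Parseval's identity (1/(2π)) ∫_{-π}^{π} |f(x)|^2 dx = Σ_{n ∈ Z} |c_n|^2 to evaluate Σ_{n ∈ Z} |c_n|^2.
Σ |c_n|^2 = 16π^2/3

Expand and integrate term by term over [-π, π]:
  ∫ (4x)^2 dx = 16·(2π^3/3); ∫ 2·4·(0)·x dx = 0 (odd integrand); ∫ 0^2 dx = 0·2π.
So (1/(2π)) ∫_{-π}^{π} (4x)^2 dx = 16π^2/3 + 0 = 16π^2/3.
Parseval ⇒ Σ |c_n|^2 = 16π^2/3.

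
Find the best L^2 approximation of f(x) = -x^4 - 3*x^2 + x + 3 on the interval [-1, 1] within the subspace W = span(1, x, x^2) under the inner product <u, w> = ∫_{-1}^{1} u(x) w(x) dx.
g(x) = -27*x^2/7 + x + 108/35

The best approximation g ∈ W is the orthogonal projection of f onto W. Writing g = a_0 + a_1 x + a_2 x^2, the coefficients solve the normal equations G · a = b where
  G_{ij} = <φ_i, φ_j> and b_i = <f, φ_i>, with φ_0 = 1, φ_1 = x, φ_2 = x^2.
G =
  [2, 0, 2/3]
  [0, 2/3, 0]
  [2/3, 0, 2/5],
b = (18/5, 2/3, 18/35).
Solving gives a_0 = 108/35, a_1 = 1, a_2 = -27/7, so
  g(x) = -27*x^2/7 + x + 108/35.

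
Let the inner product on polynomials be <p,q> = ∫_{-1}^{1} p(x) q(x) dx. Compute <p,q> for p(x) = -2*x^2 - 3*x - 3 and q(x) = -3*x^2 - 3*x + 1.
<p,q> = 106/15

Expand the product: p(x)·q(x) = 6*x^4 + 15*x^3 + 16*x^2 + 6*x - 3.
∫_{-1}^{1} of each monomial x^k gives [2/(k+1) if k even, 0 if k odd]. Integrating term-by-term (or equivalently evaluating the antiderivative F(x) = 6*x^5/5 + 15*x^4/4 + 16*x^3/3 + 3*x^2 - 3*x at the endpoints):
  F(1) − F(−1) = 617/60 − (193/60) = 106/15.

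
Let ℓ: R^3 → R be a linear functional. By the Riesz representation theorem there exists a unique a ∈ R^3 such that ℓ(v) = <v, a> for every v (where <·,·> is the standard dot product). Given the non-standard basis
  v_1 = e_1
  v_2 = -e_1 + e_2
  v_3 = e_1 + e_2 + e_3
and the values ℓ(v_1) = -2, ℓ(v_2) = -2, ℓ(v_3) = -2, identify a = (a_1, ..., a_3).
a = (-2, -4, 4)

Write a = (a_1, ..., a_3) in the standard basis. For each basis vector v_i, ℓ(v_i) = <v_i, a> is a linear equation in the a_j's. Collect the n equations into a matrix system V a = ℓ, where row i of V is v_i (expressed in the standard basis). Since V is invertible (lower-triangular with 1s on the diagonal, up to permutation), solve by back-substitution:
  V =
[[1, 0, 0],
 [-1, 1, 0],
 [1, 1, 1]]
  V a = (-2, -2, -2)
Solving gives a = (-2, -4, 4).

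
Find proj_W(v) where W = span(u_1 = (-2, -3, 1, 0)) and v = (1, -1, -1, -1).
proj_W(v) = (0, 0, 0, 0)

Set up U = [u_1 | ... | u_1] ∈ R^(4×1). The projector onto W = col(U) is P = U (U^T U)^(-1) U^T.
Compute U^T U =
  [14],
and U^T v = (0).
Solve U^T U · c = U^T v for the coefficients: c = (0). The projection is proj_W(v) = U c.
Check: (v - proj_W(v)) · u_1 = 0  (should be 0).
Result: proj_W(v) = (0, 0, 0, 0).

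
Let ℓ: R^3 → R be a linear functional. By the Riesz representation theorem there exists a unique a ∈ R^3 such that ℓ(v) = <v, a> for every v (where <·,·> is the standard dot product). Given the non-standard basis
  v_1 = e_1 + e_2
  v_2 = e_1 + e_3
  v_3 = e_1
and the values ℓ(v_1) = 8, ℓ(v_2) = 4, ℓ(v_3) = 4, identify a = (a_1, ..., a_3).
a = (4, 4, 0)

Write a = (a_1, ..., a_3) in the standard basis. For each basis vector v_i, ℓ(v_i) = <v_i, a> is a linear equation in the a_j's. Collect the n equations into a matrix system V a = ℓ, where row i of V is v_i (expressed in the standard basis). Since V is invertible (lower-triangular with 1s on the diagonal, up to permutation), solve by back-substitution:
  V =
[[1, 1, 0],
 [1, 0, 1],
 [1, 0, 0]]
  V a = (8, 4, 4)
Solving gives a = (4, 4, 0).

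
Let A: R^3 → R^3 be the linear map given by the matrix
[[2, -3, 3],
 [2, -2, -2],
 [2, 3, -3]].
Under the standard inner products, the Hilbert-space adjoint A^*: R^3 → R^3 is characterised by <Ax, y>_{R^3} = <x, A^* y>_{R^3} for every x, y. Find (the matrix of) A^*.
A^* = A^T =
[[2, 2, 2],
 [-3, -2, 3],
 [3, -2, -3]]

For real matrices with standard dot products, the defining identity <Ax, y> = <x, A^* y> gives (Ax)^T y = x^T (A^*) y, i.e. x^T A^T y = x^T (A^*) y. Since this holds for all x, y, we must have A^* = A^T. Therefore
A^* =
[[2, 2, 2],
 [-3, -2, 3],
 [3, -2, -3]].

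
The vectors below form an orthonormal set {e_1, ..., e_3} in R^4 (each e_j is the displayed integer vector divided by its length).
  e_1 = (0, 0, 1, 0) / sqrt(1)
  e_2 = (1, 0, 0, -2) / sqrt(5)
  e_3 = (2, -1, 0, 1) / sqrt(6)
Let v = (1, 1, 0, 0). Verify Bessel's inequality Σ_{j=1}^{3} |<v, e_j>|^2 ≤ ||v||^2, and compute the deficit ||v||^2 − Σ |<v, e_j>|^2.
Σ |<v, e_j>|^2 = 11/30; ||v||^2 = 2; deficit = 49/30

Write each e_j = u_j / sqrt(<u_j, u_j>) where u_j is the displayed integer vector. Then <v, e_j> = <v, u_j> / sqrt(<u_j, u_j>), so |<v, e_j>|^2 = <v, u_j>^2 / <u_j, u_j>.
Coefficients: <v, e_1> = 0/sqrt(1), <v, e_2> = 1/sqrt(5), <v, e_3> = 1/sqrt(6).
Square and sum: Σ |<v, e_j>|^2 = 11/30.
Compute ||v||^2 = v·v = 2.
Deficit = 2 − 11/30 = 49/30 ≥ 0, confirming Bessel's inequality. (The deficit equals ||v − Σ <v,e_j> e_j||^2, the squared distance from v to span{e_j}.)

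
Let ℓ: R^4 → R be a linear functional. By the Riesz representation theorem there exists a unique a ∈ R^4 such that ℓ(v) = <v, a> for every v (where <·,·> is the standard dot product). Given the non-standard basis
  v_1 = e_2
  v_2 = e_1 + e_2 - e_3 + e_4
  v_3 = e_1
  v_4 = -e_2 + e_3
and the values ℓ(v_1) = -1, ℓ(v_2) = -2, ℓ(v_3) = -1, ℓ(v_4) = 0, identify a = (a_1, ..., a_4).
a = (-1, -1, -1, -1)

Write a = (a_1, ..., a_4) in the standard basis. For each basis vector v_i, ℓ(v_i) = <v_i, a> is a linear equation in the a_j's. Collect the n equations into a matrix system V a = ℓ, where row i of V is v_i (expressed in the standard basis). Since V is invertible (lower-triangular with 1s on the diagonal, up to permutation), solve by back-substitution:
  V =
[[0, 1, 0, 0],
 [1, 1, -1, 1],
 [1, 0, 0, 0],
 [0, -1, 1, 0]]
  V a = (-1, -2, -1, 0)
Solving gives a = (-1, -1, -1, -1).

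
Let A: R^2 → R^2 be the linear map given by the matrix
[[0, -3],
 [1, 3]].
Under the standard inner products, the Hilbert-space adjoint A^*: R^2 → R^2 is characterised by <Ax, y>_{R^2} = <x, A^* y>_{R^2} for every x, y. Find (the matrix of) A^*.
A^* = A^T =
[[0, 1],
 [-3, 3]]

For real matrices with standard dot products, the defining identity <Ax, y> = <x, A^* y> gives (Ax)^T y = x^T (A^*) y, i.e. x^T A^T y = x^T (A^*) y. Since this holds for all x, y, we must have A^* = A^T. Therefore
A^* =
[[0, 1],
 [-3, 3]].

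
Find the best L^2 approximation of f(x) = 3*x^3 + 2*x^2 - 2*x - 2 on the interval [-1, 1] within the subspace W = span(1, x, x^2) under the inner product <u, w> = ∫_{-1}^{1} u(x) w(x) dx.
g(x) = 2*x^2 - x/5 - 2

The best approximation g ∈ W is the orthogonal projection of f onto W. Writing g = a_0 + a_1 x + a_2 x^2, the coefficients solve the normal equations G · a = b where
  G_{ij} = <φ_i, φ_j> and b_i = <f, φ_i>, with φ_0 = 1, φ_1 = x, φ_2 = x^2.
G =
  [2, 0, 2/3]
  [0, 2/3, 0]
  [2/3, 0, 2/5],
b = (-8/3, -2/15, -8/15).
Solving gives a_0 = -2, a_1 = -1/5, a_2 = 2, so
  g(x) = 2*x^2 - x/5 - 2.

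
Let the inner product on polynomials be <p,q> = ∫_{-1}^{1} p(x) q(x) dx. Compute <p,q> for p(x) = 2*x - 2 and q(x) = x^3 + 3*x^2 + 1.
<p,q> = -36/5

Expand the product: p(x)·q(x) = 2*x^4 + 4*x^3 - 6*x^2 + 2*x - 2.
∫_{-1}^{1} of each monomial x^k gives [2/(k+1) if k even, 0 if k odd]. Integrating term-by-term (or equivalently evaluating the antiderivative F(x) = 2*x^5/5 + x^4 - 2*x^3 + x^2 - 2*x at the endpoints):
  F(1) − F(−1) = -8/5 − (28/5) = -36/5.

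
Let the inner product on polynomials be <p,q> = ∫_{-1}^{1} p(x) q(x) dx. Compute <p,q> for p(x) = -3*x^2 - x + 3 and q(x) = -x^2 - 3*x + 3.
<p,q> = 66/5

Expand the product: p(x)·q(x) = 3*x^4 + 10*x^3 - 9*x^2 - 12*x + 9.
∫_{-1}^{1} of each monomial x^k gives [2/(k+1) if k even, 0 if k odd]. Integrating term-by-term (or equivalently evaluating the antiderivative F(x) = 3*x^5/5 + 5*x^4/2 - 3*x^3 - 6*x^2 + 9*x at the endpoints):
  F(1) − F(−1) = 31/10 − (-101/10) = 66/5.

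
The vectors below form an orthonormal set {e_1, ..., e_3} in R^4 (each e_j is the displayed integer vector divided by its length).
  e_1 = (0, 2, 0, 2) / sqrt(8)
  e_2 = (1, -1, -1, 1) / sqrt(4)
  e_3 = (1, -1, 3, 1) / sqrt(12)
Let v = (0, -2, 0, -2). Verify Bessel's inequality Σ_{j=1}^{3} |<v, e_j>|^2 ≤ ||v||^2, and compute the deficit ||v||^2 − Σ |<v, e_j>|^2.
Σ |<v, e_j>|^2 = 8; ||v||^2 = 8; deficit = 0

Write each e_j = u_j / sqrt(<u_j, u_j>) where u_j is the displayed integer vector. Then <v, e_j> = <v, u_j> / sqrt(<u_j, u_j>), so |<v, e_j>|^2 = <v, u_j>^2 / <u_j, u_j>.
Coefficients: <v, e_1> = -8/sqrt(8), <v, e_2> = 0/sqrt(4), <v, e_3> = 0/sqrt(12).
Square and sum: Σ |<v, e_j>|^2 = 8.
Compute ||v||^2 = v·v = 8.
Deficit = 8 − 8 = 0 ≥ 0, confirming Bessel's inequality. (The deficit equals ||v − Σ <v,e_j> e_j||^2, the squared distance from v to span{e_j}.)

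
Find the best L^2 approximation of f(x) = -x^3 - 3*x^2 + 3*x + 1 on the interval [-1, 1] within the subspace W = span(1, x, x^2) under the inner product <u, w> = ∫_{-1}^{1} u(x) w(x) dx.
g(x) = -3*x^2 + 12*x/5 + 1

The best approximation g ∈ W is the orthogonal projection of f onto W. Writing g = a_0 + a_1 x + a_2 x^2, the coefficients solve the normal equations G · a = b where
  G_{ij} = <φ_i, φ_j> and b_i = <f, φ_i>, with φ_0 = 1, φ_1 = x, φ_2 = x^2.
G =
  [2, 0, 2/3]
  [0, 2/3, 0]
  [2/3, 0, 2/5],
b = (0, 8/5, -8/15).
Solving gives a_0 = 1, a_1 = 12/5, a_2 = -3, so
  g(x) = -3*x^2 + 12*x/5 + 1.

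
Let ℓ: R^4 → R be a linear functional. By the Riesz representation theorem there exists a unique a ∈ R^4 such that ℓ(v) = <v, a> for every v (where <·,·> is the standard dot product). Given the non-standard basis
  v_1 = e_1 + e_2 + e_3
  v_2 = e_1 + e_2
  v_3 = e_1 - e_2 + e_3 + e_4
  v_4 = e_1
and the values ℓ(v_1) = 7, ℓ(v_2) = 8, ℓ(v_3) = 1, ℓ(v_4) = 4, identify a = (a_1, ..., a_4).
a = (4, 4, -1, 2)

Write a = (a_1, ..., a_4) in the standard basis. For each basis vector v_i, ℓ(v_i) = <v_i, a> is a linear equation in the a_j's. Collect the n equations into a matrix system V a = ℓ, where row i of V is v_i (expressed in the standard basis). Since V is invertible (lower-triangular with 1s on the diagonal, up to permutation), solve by back-substitution:
  V =
[[1, 1, 1, 0],
 [1, 1, 0, 0],
 [1, -1, 1, 1],
 [1, 0, 0, 0]]
  V a = (7, 8, 1, 4)
Solving gives a = (4, 4, -1, 2).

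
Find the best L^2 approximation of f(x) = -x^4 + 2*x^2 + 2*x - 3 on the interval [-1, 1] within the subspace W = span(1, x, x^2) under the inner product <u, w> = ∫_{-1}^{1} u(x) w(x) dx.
g(x) = 8*x^2/7 + 2*x - 102/35

The best approximation g ∈ W is the orthogonal projection of f onto W. Writing g = a_0 + a_1 x + a_2 x^2, the coefficients solve the normal equations G · a = b where
  G_{ij} = <φ_i, φ_j> and b_i = <f, φ_i>, with φ_0 = 1, φ_1 = x, φ_2 = x^2.
G =
  [2, 0, 2/3]
  [0, 2/3, 0]
  [2/3, 0, 2/5],
b = (-76/15, 4/3, -52/35).
Solving gives a_0 = -102/35, a_1 = 2, a_2 = 8/7, so
  g(x) = 8*x^2/7 + 2*x - 102/35.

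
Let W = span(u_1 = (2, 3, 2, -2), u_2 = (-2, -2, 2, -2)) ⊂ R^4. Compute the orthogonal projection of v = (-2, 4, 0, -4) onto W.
proj_W(v) = (74/83, 140/83, 190/83, -190/83)

Set up U = [u_1 | ... | u_2] ∈ R^(4×2). The projector onto W = col(U) is P = U (U^T U)^(-1) U^T.
Compute U^T U =
  [21, -2]
  [-2, 16],
and U^T v = (16, 4).
Solve U^T U · c = U^T v for the coefficients: c = (66/83, 29/83). The projection is proj_W(v) = U c.
Check: (v - proj_W(v)) · u_1 = 0  (should be 0).
Check: (v - proj_W(v)) · u_2 = 0  (should be 0).
Result: proj_W(v) = (74/83, 140/83, 190/83, -190/83).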